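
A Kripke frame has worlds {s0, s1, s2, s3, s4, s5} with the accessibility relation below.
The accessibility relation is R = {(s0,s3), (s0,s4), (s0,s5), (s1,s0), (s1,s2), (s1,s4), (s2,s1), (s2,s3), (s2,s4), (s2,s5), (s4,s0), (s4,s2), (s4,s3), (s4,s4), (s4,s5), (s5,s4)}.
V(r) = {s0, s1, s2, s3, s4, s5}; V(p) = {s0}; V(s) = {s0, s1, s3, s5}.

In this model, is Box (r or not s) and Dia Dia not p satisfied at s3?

No

At s3: Box (r or not s) is true, Dia Dia not p is false, so Box (r or not s) and Dia Dia not p is false.
  At s3: no accessible worlds, so Box (r or not s) holds vacuously.
  At s3: no accessible worlds, so Dia Dia not p is false.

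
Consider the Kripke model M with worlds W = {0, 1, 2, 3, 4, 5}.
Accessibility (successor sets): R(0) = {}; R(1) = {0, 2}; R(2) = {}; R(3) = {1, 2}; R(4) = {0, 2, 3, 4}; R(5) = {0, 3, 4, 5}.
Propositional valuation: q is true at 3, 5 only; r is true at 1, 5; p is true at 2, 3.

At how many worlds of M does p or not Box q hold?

Let φ = p or not Box q. Evaluate φ at each world:
  0 (successors ∅): φ is false.
  1 (successors {0, 2}): φ is true.
  2 (successors ∅): φ is true.
  3 (successors {1, 2}): φ is true.
  4 (successors {0, 2, 3, 4}): φ is true.
  5 (successors {0, 3, 4, 5}): φ is true.
For instance, at 3:
  At 3: p is true, not Box q is true, so p or not Box q is true.
    At 3: Box q is false, so not Box q is true.
      At 3: Box q requires q at every successor {1, 2}.
        q fails at 1, so Box q is false at 3.
Satisfying worlds: {1, 2, 3, 4, 5}

5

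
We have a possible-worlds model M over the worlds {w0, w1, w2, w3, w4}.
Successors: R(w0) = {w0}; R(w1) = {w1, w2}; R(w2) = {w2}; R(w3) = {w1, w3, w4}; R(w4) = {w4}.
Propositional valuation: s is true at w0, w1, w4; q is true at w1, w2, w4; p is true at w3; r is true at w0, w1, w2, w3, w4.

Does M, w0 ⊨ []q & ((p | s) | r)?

No

Recall that []ψ holds at a world iff ψ holds at every accessible world, and <>ψ holds iff ψ holds at some accessible world.
At w0: []q is false, (p | s) | r is true, so []q & ((p | s) | r) is false.
  At w0: []q requires q at every successor {w0}.
    q fails at w0, so []q is false at w0.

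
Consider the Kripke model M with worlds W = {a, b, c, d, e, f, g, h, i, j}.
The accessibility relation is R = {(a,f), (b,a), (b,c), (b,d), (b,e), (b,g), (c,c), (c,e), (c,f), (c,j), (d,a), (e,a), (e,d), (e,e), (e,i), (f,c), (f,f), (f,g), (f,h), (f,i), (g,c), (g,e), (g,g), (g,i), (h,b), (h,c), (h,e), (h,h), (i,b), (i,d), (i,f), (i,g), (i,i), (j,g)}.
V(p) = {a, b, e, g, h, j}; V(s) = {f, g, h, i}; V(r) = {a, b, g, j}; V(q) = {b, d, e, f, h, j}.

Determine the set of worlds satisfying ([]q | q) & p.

a, b, e, h, j

Let φ = ([]q | q) & p. Evaluate φ at each world:
  a (successors {f}): φ is true.
  b (successors {a, c, d, e, g}): φ is true.
  c (successors {c, e, f, j}): φ is false.
  d (successors {a}): φ is false.
  e (successors {a, d, e, i}): φ is true.
  f (successors {c, f, g, h, i}): φ is false.
  g (successors {c, e, g, i}): φ is false.
  h (successors {b, c, e, h}): φ is true.
  i (successors {b, d, f, g, i}): φ is false.
  j (successors {g}): φ is true.
For instance, at b:
  At b: []q | q is true, p is true, so ([]q | q) & p is true.
    At b: []q is false, q is true, so []q | q is true.
      At b: []q requires q at every successor {a, c, d, e, g}.
        q fails at a, so []q is false at b.
Satisfying worlds: {a, b, e, h, j}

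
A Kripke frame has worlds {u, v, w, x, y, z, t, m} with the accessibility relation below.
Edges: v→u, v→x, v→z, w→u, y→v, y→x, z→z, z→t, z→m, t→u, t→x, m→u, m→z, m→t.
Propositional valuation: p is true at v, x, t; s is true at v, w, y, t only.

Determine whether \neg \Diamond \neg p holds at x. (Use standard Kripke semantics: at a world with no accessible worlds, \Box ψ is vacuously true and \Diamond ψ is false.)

Yes

Recall that \Diamond ψ holds at a world iff ψ holds at some accessible world.
At x: \Diamond \neg p is false, so \neg \Diamond \neg p is true.
  At x: no accessible worlds, so \Diamond \neg p is false.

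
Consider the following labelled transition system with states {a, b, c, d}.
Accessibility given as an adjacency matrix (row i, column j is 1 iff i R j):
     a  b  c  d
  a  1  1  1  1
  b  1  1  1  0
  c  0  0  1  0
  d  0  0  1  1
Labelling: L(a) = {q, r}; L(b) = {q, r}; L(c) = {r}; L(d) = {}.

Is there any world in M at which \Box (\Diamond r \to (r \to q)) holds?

No

Recall that \Box ψ holds at a world iff ψ holds at every accessible world, and \Diamond ψ holds iff ψ holds at some accessible world.
Let φ = \Box (\Diamond r \to (r \to q)). Evaluate φ at each world:
  a (successors {a, b, c, d}): φ is false.
  b (successors {a, b, c}): φ is false.
  c (successors {c}): φ is false.
  d (successors {c, d}): φ is false.
For instance, at a:
  At a: \Box (\Diamond r \to (r \to q)) requires \Diamond r \to (r \to q) at every successor {a, b, c, d}.
    \Diamond r \to (r \to q) fails at c, so \Box (\Diamond r \to (r \to q)) is false at a.
      At c: \Diamond r is true, r \to q is false, so \Diamond r \to (r \to q) is false.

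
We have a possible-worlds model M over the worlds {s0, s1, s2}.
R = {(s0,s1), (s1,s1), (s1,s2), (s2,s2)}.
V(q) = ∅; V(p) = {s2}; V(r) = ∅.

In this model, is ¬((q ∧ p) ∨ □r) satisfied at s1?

Yes

Recall that □ψ holds at a world iff ψ holds at every accessible world, and ◇ψ holds iff ψ holds at some accessible world.
At s1: (q ∧ p) ∨ □r is false, so ¬((q ∧ p) ∨ □r) is true.
  At s1: q ∧ p is false, □r is false, so (q ∧ p) ∨ □r is false.
    At s1: □r requires r at every successor {s1, s2}.
      r fails at s1, so □r is false at s1.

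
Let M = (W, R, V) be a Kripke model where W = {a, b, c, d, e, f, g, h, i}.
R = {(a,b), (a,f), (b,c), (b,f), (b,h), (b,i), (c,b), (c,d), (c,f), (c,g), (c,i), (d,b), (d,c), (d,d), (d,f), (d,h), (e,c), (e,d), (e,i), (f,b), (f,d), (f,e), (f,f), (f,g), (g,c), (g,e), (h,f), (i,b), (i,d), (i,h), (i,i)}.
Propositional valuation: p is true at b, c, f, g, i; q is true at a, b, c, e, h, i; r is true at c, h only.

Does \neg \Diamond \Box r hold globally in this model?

Let φ = \neg \Diamond \Box r. Evaluate φ at each world:
  a (successors {b, f}): φ is true.
  b (successors {c, f, h, i}): φ is true.
  c (successors {b, d, f, g, i}): φ is true.
  d (successors {b, c, d, f, h}): φ is true.
  e (successors {c, d, i}): φ is true.
  f (successors {b, d, e, f, g}): φ is true.
  g (successors {c, e}): φ is true.
  h (successors {f}): φ is true.
  i (successors {b, d, h, i}): φ is true.
For instance, at c:
  At c: \Diamond \Box r is false, so \neg \Diamond \Box r is true.
    At c: \Diamond \Box r requires \Box r at some successor in {b, d, f, g, i}.
      At b: \Box r is false.
      At d: \Box r is false.
      At f: \Box r is false.
      At g: \Box r is false.
      At i: \Box r is false.
    So \Diamond \Box r is false at c.

Yes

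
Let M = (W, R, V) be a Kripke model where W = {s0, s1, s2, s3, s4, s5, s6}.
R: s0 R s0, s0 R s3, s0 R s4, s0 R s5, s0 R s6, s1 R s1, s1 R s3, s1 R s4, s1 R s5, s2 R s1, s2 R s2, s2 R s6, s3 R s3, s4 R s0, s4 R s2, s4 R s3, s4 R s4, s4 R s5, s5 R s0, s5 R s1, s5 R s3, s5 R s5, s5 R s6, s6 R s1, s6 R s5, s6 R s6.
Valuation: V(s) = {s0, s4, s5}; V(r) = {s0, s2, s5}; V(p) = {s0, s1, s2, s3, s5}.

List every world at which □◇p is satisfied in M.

Let φ = □◇p. Evaluate φ at each world:
  s0 (successors {s0, s3, s4, s5, s6}): φ is true.
  s1 (successors {s1, s3, s4, s5}): φ is true.
  s2 (successors {s1, s2, s6}): φ is true.
  s3 (successors {s3}): φ is true.
  s4 (successors {s0, s2, s3, s4, s5}): φ is true.
  s5 (successors {s0, s1, s3, s5, s6}): φ is true.
  s6 (successors {s1, s5, s6}): φ is true.
For instance, at s5:
  At s5: □◇p requires ◇p at every successor {s0, s1, s3, s5, s6}.
    At s0: ◇p is true.
    At s1: ◇p is true.
    At s3: ◇p is true.
    At s5: ◇p is true.
    At s6: ◇p is true.
  So □◇p is true at s5.
Satisfying worlds: {s0, s1, s2, s3, s4, s5, s6}

s0, s1, s2, s3, s4, s5, s6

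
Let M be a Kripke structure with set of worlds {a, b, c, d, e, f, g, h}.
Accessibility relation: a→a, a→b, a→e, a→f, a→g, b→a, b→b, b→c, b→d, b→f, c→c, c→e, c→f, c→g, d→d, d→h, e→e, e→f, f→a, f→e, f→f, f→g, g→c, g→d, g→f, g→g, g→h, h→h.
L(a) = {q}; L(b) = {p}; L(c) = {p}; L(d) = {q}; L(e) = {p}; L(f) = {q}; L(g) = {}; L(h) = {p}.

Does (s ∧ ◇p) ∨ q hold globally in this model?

Let φ = (s ∧ ◇p) ∨ q. Evaluate φ at each world:
  a (successors {a, b, e, f, g}): φ is true.
  b (successors {a, b, c, d, f}): φ is false.
  c (successors {c, e, f, g}): φ is false.
  d (successors {d, h}): φ is true.
  e (successors {e, f}): φ is false.
  f (successors {a, e, f, g}): φ is true.
  g (successors {c, d, f, g, h}): φ is false.
  h (successors {h}): φ is false.
Detail at b (counterexample):
  At b: s ∧ ◇p is false, q is false, so (s ∧ ◇p) ∨ q is false.
    At b: s is false, ◇p is true, so s ∧ ◇p is false.
      At b: ◇p requires p at some successor in {a, b, c, d, f}.
        p holds at b, so ◇p is true at b.

No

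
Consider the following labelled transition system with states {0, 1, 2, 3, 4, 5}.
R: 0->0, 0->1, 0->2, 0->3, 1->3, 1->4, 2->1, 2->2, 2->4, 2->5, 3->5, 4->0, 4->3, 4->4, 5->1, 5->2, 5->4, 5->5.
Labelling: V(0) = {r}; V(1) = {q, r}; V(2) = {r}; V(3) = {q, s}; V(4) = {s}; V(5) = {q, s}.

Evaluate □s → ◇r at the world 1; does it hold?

No

Recall that □ψ holds at a world iff ψ holds at every accessible world, and ◇ψ holds iff ψ holds at some accessible world.
At 1: □s is true, ◇r is false, so □s → ◇r is false.
  At 1: □s requires s at every successor {3, 4}.
    At 3: s is true.
    At 4: s is true.
  So □s is true at 1.
  At 1: ◇r requires r at some successor in {3, 4}.
    At 3: r is false.
    At 4: r is false.
  So ◇r is false at 1.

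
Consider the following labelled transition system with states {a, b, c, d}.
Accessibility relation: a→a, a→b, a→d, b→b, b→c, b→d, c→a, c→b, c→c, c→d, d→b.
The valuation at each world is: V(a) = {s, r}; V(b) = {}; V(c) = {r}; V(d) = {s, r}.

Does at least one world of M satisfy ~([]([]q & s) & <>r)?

Recall that []ψ holds at a world iff ψ holds at every accessible world, and <>ψ holds iff ψ holds at some accessible world.
Let φ = ~([]([]q & s) & <>r). Evaluate φ at each world:
  a (successors {a, b, d}): φ is true.
  b (successors {b, c, d}): φ is true.
  c (successors {a, b, c, d}): φ is true.
  d (successors {b}): φ is true.
Detail at a (witness):
  At a: []([]q & s) & <>r is false, so ~([]([]q & s) & <>r) is true.
    At a: []([]q & s) is false, <>r is true, so []([]q & s) & <>r is false.
      At a: []([]q & s) requires []q & s at every successor {a, b, d}.
        []q & s fails at a, so []([]q & s) is false at a.
      At a: <>r requires r at some successor in {a, b, d}.
        r holds at a, so <>r is true at a.

Yes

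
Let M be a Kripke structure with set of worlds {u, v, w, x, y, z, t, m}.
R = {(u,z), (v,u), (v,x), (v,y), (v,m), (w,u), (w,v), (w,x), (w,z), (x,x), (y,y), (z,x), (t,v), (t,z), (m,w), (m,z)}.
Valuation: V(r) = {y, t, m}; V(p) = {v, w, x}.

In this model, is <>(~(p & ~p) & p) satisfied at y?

No

At y: <>(~(p & ~p) & p) requires ~(p & ~p) & p at some successor in {y}.
  At y: ~(p & ~p) & p is false.
So <>(~(p & ~p) & p) is false at y.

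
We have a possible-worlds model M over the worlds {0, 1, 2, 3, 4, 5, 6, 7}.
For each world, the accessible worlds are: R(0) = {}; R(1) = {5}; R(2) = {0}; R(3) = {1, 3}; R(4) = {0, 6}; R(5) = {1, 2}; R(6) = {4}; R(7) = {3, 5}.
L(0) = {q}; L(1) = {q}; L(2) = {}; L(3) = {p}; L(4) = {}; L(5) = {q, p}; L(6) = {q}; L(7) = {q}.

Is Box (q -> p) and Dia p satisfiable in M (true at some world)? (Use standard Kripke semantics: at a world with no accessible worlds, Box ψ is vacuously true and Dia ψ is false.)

Let φ = Box (q -> p) and Dia p. Evaluate φ at each world:
  0 (successors ∅): φ is false.
  1 (successors {5}): φ is true.
  2 (successors {0}): φ is false.
  3 (successors {1, 3}): φ is false.
  4 (successors {0, 6}): φ is false.
  5 (successors {1, 2}): φ is false.
  6 (successors {4}): φ is false.
  7 (successors {3, 5}): φ is true.
Detail at 1 (witness):
  At 1: Box (q -> p) is true, Dia p is true, so Box (q -> p) and Dia p is true.
    At 1: Box (q -> p) requires q -> p at every successor {5}.
      At 5: q -> p is true.
    So Box (q -> p) is true at 1.
    At 1: Dia p requires p at some successor in {5}.
      p holds at 5, so Dia p is true at 1.

Yes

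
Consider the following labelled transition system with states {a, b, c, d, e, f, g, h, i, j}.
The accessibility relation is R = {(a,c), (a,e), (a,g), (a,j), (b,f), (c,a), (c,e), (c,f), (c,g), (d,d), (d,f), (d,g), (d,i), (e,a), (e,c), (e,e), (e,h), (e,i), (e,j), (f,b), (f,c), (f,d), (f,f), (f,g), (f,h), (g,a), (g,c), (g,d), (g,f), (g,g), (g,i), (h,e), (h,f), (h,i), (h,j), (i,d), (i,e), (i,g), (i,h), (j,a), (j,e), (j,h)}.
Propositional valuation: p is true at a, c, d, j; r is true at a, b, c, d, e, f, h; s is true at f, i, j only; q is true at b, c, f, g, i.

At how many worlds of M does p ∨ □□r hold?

4

Let φ = p ∨ □□r. Evaluate φ at each world:
  a (successors {c, e, g, j}): φ is true.
  b (successors {f}): φ is false.
  c (successors {a, e, f, g}): φ is true.
  d (successors {d, f, g, i}): φ is true.
  e (successors {a, c, e, h, i, j}): φ is false.
  f (successors {b, c, d, f, g, h}): φ is false.
  g (successors {a, c, d, f, g, i}): φ is false.
  h (successors {e, f, i, j}): φ is false.
  i (successors {d, e, g, h}): φ is false.
  j (successors {a, e, h}): φ is true.
For instance, at a:
  At a: p is true, □□r is false, so p ∨ □□r is true.
    At a: □□r requires □r at every successor {c, e, g, j}.
      □r fails at c, so □□r is false at a.
Satisfying worlds: {a, c, d, j}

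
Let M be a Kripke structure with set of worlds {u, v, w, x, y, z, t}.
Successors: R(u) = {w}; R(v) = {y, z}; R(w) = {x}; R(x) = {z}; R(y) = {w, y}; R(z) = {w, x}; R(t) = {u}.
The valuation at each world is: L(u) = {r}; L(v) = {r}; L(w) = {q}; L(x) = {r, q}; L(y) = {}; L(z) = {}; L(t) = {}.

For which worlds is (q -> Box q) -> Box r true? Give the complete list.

w, x, t

Let φ = (q -> Box q) -> Box r. Evaluate φ at each world:
  u (successors {w}): φ is false.
  v (successors {y, z}): φ is false.
  w (successors {x}): φ is true.
  x (successors {z}): φ is true.
  y (successors {w, y}): φ is false.
  z (successors {w, x}): φ is false.
  t (successors {u}): φ is true.
For instance, at v:
  At v: q -> Box q is true, Box r is false, so (q -> Box q) -> Box r is false.
    At v: q is false, Box q is false, so q -> Box q is true.
      At v: Box q requires q at every successor {y, z}.
        q fails at y, so Box q is false at v.
    At v: Box r requires r at every successor {y, z}.
      r fails at y, so Box r is false at v.
Satisfying worlds: {w, x, t}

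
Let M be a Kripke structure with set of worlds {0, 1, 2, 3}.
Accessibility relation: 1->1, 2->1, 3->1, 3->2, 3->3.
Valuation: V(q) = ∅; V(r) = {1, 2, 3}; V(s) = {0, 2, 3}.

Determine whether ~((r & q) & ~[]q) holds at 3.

Yes

At 3: (r & q) & ~[]q is false, so ~((r & q) & ~[]q) is true.
  At 3: r & q is false, ~[]q is true, so (r & q) & ~[]q is false.
    At 3: []q is false, so ~[]q is true.
      At 3: []q requires q at every successor {1, 2, 3}.
        q fails at 1, so []q is false at 3.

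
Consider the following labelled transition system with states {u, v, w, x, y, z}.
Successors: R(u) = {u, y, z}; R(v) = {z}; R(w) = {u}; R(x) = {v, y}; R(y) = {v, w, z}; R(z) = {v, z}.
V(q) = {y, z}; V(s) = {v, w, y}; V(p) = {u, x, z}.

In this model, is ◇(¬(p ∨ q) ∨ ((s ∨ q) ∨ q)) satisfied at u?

At u: ◇(¬(p ∨ q) ∨ ((s ∨ q) ∨ q)) requires ¬(p ∨ q) ∨ ((s ∨ q) ∨ q) at some successor in {u, y, z}.
  ¬(p ∨ q) ∨ ((s ∨ q) ∨ q) holds at y, so ◇(¬(p ∨ q) ∨ ((s ∨ q) ∨ q)) is true at u.

Yes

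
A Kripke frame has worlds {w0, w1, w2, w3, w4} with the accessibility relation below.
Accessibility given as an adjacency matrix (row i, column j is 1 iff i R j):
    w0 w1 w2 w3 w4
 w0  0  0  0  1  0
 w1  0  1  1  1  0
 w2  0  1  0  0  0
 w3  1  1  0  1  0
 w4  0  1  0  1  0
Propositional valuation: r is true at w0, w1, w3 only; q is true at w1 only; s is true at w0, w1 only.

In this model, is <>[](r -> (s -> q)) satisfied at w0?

At w0: <>[](r -> (s -> q)) requires [](r -> (s -> q)) at some successor in {w3}.
  At w3: [](r -> (s -> q)) is false.
So <>[](r -> (s -> q)) is false at w0.

No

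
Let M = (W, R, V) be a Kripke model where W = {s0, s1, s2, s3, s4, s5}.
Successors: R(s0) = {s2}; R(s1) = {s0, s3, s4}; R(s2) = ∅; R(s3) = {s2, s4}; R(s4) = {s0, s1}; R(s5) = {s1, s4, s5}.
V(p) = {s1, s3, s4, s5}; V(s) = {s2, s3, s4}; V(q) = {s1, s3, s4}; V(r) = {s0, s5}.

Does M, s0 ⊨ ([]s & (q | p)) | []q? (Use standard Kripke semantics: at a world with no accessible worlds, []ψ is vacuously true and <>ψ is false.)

At s0: []s & (q | p) is false, []q is false, so ([]s & (q | p)) | []q is false.
  At s0: []s is true, q | p is false, so []s & (q | p) is false.
    At s0: []s requires s at every successor {s2}.
      At s2: s is true.
    So []s is true at s0.
  At s0: []q requires q at every successor {s2}.
    q fails at s2, so []q is false at s0.

No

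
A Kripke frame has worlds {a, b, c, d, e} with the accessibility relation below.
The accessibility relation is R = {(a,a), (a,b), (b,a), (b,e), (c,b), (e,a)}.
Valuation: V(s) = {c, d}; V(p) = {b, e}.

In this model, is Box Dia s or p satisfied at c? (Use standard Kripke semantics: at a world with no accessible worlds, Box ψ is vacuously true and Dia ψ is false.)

No

At c: Box Dia s is false, p is false, so Box Dia s or p is false.
  At c: Box Dia s requires Dia s at every successor {b}.
    Dia s fails at b, so Box Dia s is false at c.
      At b: Dia s requires s at some successor in {a, e}.
        At a: s is false.
        At e: s is false.
      So Dia s is false at b.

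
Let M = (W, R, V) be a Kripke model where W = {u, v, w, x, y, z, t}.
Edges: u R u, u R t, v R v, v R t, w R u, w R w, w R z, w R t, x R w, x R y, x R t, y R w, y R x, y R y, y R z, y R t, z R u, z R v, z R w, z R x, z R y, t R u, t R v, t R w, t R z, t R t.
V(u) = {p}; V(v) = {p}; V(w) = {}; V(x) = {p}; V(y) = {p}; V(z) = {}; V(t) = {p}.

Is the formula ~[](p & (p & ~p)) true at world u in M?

At u: [](p & (p & ~p)) is false, so ~[](p & (p & ~p)) is true.
  At u: [](p & (p & ~p)) requires p & (p & ~p) at every successor {u, t}.
    p & (p & ~p) fails at u, so [](p & (p & ~p)) is false at u.

Yes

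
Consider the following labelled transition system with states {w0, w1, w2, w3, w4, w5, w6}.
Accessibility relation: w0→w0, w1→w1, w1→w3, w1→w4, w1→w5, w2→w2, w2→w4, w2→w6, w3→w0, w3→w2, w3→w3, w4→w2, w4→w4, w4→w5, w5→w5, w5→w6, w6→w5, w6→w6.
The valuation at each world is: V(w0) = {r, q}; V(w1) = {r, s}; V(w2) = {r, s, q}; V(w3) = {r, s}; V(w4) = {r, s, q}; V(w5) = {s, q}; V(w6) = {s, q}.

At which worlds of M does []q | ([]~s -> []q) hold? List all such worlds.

w0, w1, w2, w3, w4, w5, w6

Let φ = []q | ([]~s -> []q). Evaluate φ at each world:
  w0 (successors {w0}): φ is true.
  w1 (successors {w1, w3, w4, w5}): φ is true.
  w2 (successors {w2, w4, w6}): φ is true.
  w3 (successors {w0, w2, w3}): φ is true.
  w4 (successors {w2, w4, w5}): φ is true.
  w5 (successors {w5, w6}): φ is true.
  w6 (successors {w5, w6}): φ is true.
For instance, at w0:
  At w0: []q is true, []~s -> []q is true, so []q | ([]~s -> []q) is true.
    At w0: []q requires q at every successor {w0}.
      At w0: q is true.
    So []q is true at w0.
    At w0: []~s is true, []q is true, so []~s -> []q is true.
      At w0: []~s requires ~s at every successor {w0}.
        At w0: ~s is true.
      So []~s is true at w0.
      At w0: []q requires q at every successor {w0}.
        At w0: q is true.
      So []q is true at w0.
Satisfying worlds: {w0, w1, w2, w3, w4, w5, w6}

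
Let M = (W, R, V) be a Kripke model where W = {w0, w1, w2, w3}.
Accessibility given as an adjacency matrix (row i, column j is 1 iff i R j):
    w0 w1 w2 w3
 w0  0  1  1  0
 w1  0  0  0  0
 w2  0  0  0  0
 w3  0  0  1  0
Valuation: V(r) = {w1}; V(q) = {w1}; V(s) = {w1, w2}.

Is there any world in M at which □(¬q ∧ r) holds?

Yes

Let φ = □(¬q ∧ r). Evaluate φ at each world:
  w0 (successors {w1, w2}): φ is false.
  w1 (successors ∅): φ is true.
  w2 (successors ∅): φ is true.
  w3 (successors {w2}): φ is false.
Detail at w1 (witness):
  At w1: no accessible worlds, so □(¬q ∧ r) holds vacuously.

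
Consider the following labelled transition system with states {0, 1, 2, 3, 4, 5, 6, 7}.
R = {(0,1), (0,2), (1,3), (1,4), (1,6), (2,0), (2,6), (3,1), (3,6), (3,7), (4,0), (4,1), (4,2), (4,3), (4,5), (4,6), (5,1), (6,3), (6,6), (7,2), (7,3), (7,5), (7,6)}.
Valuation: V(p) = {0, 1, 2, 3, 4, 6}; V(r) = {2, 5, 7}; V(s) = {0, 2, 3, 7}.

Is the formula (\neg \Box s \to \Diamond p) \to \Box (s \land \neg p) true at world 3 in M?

No

At 3: \neg \Box s \to \Diamond p is true, \Box (s \land \neg p) is false, so (\neg \Box s \to \Diamond p) \to \Box (s \land \neg p) is false.
  At 3: \neg \Box s is true, \Diamond p is true, so \neg \Box s \to \Diamond p is true.
    At 3: \Box s is false, so \neg \Box s is true.
      At 3: \Box s requires s at every successor {1, 6, 7}.
        s fails at 1, so \Box s is false at 3.
    At 3: \Diamond p requires p at some successor in {1, 6, 7}.
      p holds at 1, so \Diamond p is true at 3.
  At 3: \Box (s \land \neg p) requires s \land \neg p at every successor {1, 6, 7}.
    s \land \neg p fails at 1, so \Box (s \land \neg p) is false at 3.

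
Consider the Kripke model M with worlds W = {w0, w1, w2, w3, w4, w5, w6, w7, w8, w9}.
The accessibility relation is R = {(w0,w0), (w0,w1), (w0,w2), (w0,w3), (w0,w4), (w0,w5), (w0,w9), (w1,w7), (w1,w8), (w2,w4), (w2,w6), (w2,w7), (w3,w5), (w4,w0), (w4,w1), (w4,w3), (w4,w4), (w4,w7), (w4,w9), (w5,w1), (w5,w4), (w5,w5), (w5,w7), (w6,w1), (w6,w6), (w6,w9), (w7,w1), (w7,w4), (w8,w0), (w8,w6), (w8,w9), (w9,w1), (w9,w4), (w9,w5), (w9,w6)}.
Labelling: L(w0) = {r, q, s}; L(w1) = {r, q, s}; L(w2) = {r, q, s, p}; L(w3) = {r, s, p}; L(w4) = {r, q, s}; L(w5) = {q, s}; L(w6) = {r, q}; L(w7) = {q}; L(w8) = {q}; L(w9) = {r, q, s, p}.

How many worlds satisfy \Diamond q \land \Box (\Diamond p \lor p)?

Let φ = \Diamond q \land \Box (\Diamond p \lor p). Evaluate φ at each world:
  w0 (successors {w0, w1, w2, w3, w4, w5, w9}): φ is false.
  w1 (successors {w7, w8}): φ is false.
  w2 (successors {w4, w6, w7}): φ is false.
  w3 (successors {w5}): φ is false.
  w4 (successors {w0, w1, w3, w4, w7, w9}): φ is false.
  w5 (successors {w1, w4, w5, w7}): φ is false.
  w6 (successors {w1, w6, w9}): φ is false.
  w7 (successors {w1, w4}): φ is false.
  w8 (successors {w0, w6, w9}): φ is true.
  w9 (successors {w1, w4, w5, w6}): φ is false.
For instance, at w0:
  At w0: \Diamond q is true, \Box (\Diamond p \lor p) is false, so \Diamond q \land \Box (\Diamond p \lor p) is false.
    At w0: \Diamond q requires q at some successor in {w0, w1, w2, w3, w4, w5, w9}.
      q holds at w0, so \Diamond q is true at w0.
    At w0: \Box (\Diamond p \lor p) requires \Diamond p \lor p at every successor {w0, w1, w2, w3, w4, w5, w9}.
      \Diamond p \lor p fails at w1, so \Box (\Diamond p \lor p) is false at w0.
Satisfying worlds: {w8}

1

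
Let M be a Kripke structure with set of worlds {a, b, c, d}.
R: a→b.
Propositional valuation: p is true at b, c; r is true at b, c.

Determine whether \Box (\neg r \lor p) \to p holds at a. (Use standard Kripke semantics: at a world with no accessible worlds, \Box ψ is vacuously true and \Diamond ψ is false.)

No

At a: \Box (\neg r \lor p) is true, p is false, so \Box (\neg r \lor p) \to p is false.
  At a: \Box (\neg r \lor p) requires \neg r \lor p at every successor {b}.
    At b: \neg r \lor p is true.
  So \Box (\neg r \lor p) is true at a.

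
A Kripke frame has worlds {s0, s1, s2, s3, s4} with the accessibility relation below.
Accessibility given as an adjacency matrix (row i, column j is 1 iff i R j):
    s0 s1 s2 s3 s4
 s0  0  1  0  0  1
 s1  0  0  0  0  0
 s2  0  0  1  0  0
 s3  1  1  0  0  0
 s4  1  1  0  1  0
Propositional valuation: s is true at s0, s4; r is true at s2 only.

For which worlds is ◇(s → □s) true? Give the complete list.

Let φ = ◇(s → □s). Evaluate φ at each world:
  s0 (successors {s1, s4}): φ is true.
  s1 (successors ∅): φ is false.
  s2 (successors {s2}): φ is true.
  s3 (successors {s0, s1}): φ is true.
  s4 (successors {s0, s1, s3}): φ is true.
For instance, at s4:
  At s4: ◇(s → □s) requires s → □s at some successor in {s0, s1, s3}.
    s → □s holds at s1, so ◇(s → □s) is true at s4.
      At s1: s is false, □s is true, so s → □s is true.
Satisfying worlds: {s0, s2, s3, s4}

s0, s2, s3, s4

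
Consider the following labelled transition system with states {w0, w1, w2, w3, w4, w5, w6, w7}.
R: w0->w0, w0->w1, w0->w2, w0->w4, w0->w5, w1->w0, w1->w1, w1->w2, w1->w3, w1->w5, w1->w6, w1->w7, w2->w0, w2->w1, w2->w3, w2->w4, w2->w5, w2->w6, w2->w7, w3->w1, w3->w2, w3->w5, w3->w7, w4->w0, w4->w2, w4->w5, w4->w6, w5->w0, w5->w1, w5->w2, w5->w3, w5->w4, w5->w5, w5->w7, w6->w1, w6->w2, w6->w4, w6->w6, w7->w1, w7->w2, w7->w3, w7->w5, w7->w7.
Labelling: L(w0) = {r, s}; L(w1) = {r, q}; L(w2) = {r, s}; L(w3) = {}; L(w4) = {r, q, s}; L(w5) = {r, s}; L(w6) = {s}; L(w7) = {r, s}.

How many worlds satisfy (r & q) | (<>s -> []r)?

4

Recall that []ψ holds at a world iff ψ holds at every accessible world, and <>ψ holds iff ψ holds at some accessible world.
Let φ = (r & q) | (<>s -> []r). Evaluate φ at each world:
  w0 (successors {w0, w1, w2, w4, w5}): φ is true.
  w1 (successors {w0, w1, w2, w3, w5, w6, w7}): φ is true.
  w2 (successors {w0, w1, w3, w4, w5, w6, w7}): φ is false.
  w3 (successors {w1, w2, w5, w7}): φ is true.
  w4 (successors {w0, w2, w5, w6}): φ is true.
  w5 (successors {w0, w1, w2, w3, w4, w5, w7}): φ is false.
  w6 (successors {w1, w2, w4, w6}): φ is false.
  w7 (successors {w1, w2, w3, w5, w7}): φ is false.
For instance, at w6:
  At w6: r & q is false, <>s -> []r is false, so (r & q) | (<>s -> []r) is false.
    At w6: <>s is true, []r is false, so <>s -> []r is false.
      At w6: <>s requires s at some successor in {w1, w2, w4, w6}.
        s holds at w2, so <>s is true at w6.
      At w6: []r requires r at every successor {w1, w2, w4, w6}.
        r fails at w6, so []r is false at w6.
Satisfying worlds: {w0, w1, w3, w4}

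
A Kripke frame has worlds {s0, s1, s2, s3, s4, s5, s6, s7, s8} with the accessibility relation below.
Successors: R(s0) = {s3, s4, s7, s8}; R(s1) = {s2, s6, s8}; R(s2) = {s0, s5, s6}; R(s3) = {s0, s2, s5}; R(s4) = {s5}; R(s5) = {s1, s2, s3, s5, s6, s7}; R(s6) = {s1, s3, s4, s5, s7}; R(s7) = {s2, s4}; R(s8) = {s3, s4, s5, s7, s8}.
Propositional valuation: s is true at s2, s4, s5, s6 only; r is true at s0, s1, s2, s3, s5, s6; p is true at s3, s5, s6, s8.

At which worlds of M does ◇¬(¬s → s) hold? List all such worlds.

Let φ = ◇¬(¬s → s). Evaluate φ at each world:
  s0 (successors {s3, s4, s7, s8}): φ is true.
  s1 (successors {s2, s6, s8}): φ is true.
  s2 (successors {s0, s5, s6}): φ is true.
  s3 (successors {s0, s2, s5}): φ is true.
  s4 (successors {s5}): φ is false.
  s5 (successors {s1, s2, s3, s5, s6, s7}): φ is true.
  s6 (successors {s1, s3, s4, s5, s7}): φ is true.
  s7 (successors {s2, s4}): φ is false.
  s8 (successors {s3, s4, s5, s7, s8}): φ is true.
For instance, at s3:
  At s3: ◇¬(¬s → s) requires ¬(¬s → s) at some successor in {s0, s2, s5}.
    ¬(¬s → s) holds at s0, so ◇¬(¬s → s) is true at s3.
Satisfying worlds: {s0, s1, s2, s3, s5, s6, s8}

s0, s1, s2, s3, s5, s6, s8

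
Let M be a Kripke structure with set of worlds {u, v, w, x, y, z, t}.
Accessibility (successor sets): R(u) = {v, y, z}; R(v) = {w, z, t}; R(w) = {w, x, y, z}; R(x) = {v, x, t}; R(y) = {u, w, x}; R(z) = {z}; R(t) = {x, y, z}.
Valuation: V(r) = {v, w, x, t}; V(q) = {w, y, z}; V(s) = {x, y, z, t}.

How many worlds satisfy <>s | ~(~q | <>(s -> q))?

7

Let φ = <>s | ~(~q | <>(s -> q)). Evaluate φ at each world:
  u (successors {v, y, z}): φ is true.
  v (successors {w, z, t}): φ is true.
  w (successors {w, x, y, z}): φ is true.
  x (successors {v, x, t}): φ is true.
  y (successors {u, w, x}): φ is true.
  z (successors {z}): φ is true.
  t (successors {x, y, z}): φ is true.
For instance, at u:
  At u: <>s is true, ~(~q | <>(s -> q)) is false, so <>s | ~(~q | <>(s -> q)) is true.
    At u: <>s requires s at some successor in {v, y, z}.
      s holds at y, so <>s is true at u.
    At u: ~q | <>(s -> q) is true, so ~(~q | <>(s -> q)) is false.
      At u: ~q is true, <>(s -> q) is true, so ~q | <>(s -> q) is true.
Satisfying worlds: {u, v, w, x, y, z, t}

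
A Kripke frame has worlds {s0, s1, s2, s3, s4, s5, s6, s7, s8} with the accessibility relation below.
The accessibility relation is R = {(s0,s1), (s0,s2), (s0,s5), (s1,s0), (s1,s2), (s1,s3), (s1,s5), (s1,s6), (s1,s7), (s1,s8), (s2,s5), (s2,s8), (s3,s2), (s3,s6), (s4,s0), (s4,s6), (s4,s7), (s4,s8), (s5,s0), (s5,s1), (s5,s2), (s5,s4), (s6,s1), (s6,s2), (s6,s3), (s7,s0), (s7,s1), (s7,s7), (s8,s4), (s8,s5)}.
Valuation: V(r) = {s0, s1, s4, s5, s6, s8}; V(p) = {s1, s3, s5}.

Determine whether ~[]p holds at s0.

At s0: []p is false, so ~[]p is true.
  At s0: []p requires p at every successor {s1, s2, s5}.
    p fails at s2, so []p is false at s0.

Yes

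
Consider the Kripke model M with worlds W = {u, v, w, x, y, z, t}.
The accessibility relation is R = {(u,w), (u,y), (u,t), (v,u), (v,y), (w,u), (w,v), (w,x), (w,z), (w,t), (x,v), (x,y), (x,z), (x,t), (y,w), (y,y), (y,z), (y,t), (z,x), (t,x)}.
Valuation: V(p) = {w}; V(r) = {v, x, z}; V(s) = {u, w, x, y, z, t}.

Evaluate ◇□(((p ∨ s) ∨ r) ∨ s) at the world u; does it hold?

Yes

Recall that □ψ holds at a world iff ψ holds at every accessible world, and ◇ψ holds iff ψ holds at some accessible world.
At u: ◇□(((p ∨ s) ∨ r) ∨ s) requires □(((p ∨ s) ∨ r) ∨ s) at some successor in {w, y, t}.
  □(((p ∨ s) ∨ r) ∨ s) holds at w, so ◇□(((p ∨ s) ∨ r) ∨ s) is true at u.
    At w: □(((p ∨ s) ∨ r) ∨ s) requires ((p ∨ s) ∨ r) ∨ s at every successor {u, v, x, z, t}.
      At u: ((p ∨ s) ∨ r) ∨ s is true.
      At v: ((p ∨ s) ∨ r) ∨ s is true.
      At x: ((p ∨ s) ∨ r) ∨ s is true.
      At z: ((p ∨ s) ∨ r) ∨ s is true.
      At t: ((p ∨ s) ∨ r) ∨ s is true.
    So □(((p ∨ s) ∨ r) ∨ s) is true at w.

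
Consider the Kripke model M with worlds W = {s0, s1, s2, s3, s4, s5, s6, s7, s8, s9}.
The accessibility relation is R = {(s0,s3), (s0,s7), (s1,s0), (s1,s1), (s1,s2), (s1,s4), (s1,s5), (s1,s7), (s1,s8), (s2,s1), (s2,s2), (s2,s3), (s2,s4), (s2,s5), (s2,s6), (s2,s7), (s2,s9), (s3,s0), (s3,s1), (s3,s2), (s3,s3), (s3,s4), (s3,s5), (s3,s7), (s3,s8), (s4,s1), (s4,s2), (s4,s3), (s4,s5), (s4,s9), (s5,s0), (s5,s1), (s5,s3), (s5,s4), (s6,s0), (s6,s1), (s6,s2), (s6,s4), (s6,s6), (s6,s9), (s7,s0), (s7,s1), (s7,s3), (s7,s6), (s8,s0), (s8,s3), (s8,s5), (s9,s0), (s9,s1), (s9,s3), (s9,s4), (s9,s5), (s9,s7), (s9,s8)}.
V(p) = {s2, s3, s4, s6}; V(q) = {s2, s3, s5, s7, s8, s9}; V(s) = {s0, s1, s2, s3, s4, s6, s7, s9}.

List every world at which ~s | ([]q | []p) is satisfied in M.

s0, s5, s8

Recall that []ψ holds at a world iff ψ holds at every accessible world, and <>ψ holds iff ψ holds at some accessible world.
Let φ = ~s | ([]q | []p). Evaluate φ at each world:
  s0 (successors {s3, s7}): φ is true.
  s1 (successors {s0, s1, s2, s4, s5, s7, s8}): φ is false.
  s2 (successors {s1, s2, s3, s4, s5, s6, s7, s9}): φ is false.
  s3 (successors {s0, s1, s2, s3, s4, s5, s7, s8}): φ is false.
  s4 (successors {s1, s2, s3, s5, s9}): φ is false.
  s5 (successors {s0, s1, s3, s4}): φ is true.
  s6 (successors {s0, s1, s2, s4, s6, s9}): φ is false.
  s7 (successors {s0, s1, s3, s6}): φ is false.
  s8 (successors {s0, s3, s5}): φ is true.
  s9 (successors {s0, s1, s3, s4, s5, s7, s8}): φ is false.
For instance, at s9:
  At s9: ~s is false, []q | []p is false, so ~s | ([]q | []p) is false.
    At s9: []q is false, []p is false, so []q | []p is false.
      At s9: []q requires q at every successor {s0, s1, s3, s4, s5, s7, s8}.
        q fails at s0, so []q is false at s9.
      At s9: []p requires p at every successor {s0, s1, s3, s4, s5, s7, s8}.
        p fails at s0, so []p is false at s9.
Satisfying worlds: {s0, s5, s8}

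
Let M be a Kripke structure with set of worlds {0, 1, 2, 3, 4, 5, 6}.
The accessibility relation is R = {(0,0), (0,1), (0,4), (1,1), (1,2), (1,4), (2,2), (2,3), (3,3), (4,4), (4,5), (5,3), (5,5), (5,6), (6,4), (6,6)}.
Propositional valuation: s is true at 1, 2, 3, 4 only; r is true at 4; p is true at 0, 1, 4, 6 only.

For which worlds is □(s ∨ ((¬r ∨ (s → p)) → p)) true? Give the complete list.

Let φ = □(s ∨ ((¬r ∨ (s → p)) → p)). Evaluate φ at each world:
  0 (successors {0, 1, 4}): φ is true.
  1 (successors {1, 2, 4}): φ is true.
  2 (successors {2, 3}): φ is true.
  3 (successors {3}): φ is true.
  4 (successors {4, 5}): φ is false.
  5 (successors {3, 5, 6}): φ is false.
  6 (successors {4, 6}): φ is true.
For instance, at 3:
  At 3: □(s ∨ ((¬r ∨ (s → p)) → p)) requires s ∨ ((¬r ∨ (s → p)) → p) at every successor {3}.
    At 3: s ∨ ((¬r ∨ (s → p)) → p) is true.
  So □(s ∨ ((¬r ∨ (s → p)) → p)) is true at 3.
Satisfying worlds: {0, 1, 2, 3, 6}

0, 1, 2, 3, 6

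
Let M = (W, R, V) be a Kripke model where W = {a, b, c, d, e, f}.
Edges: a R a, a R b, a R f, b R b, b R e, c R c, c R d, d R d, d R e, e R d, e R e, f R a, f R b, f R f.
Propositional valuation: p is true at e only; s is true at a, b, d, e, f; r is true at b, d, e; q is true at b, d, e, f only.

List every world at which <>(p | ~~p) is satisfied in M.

Let φ = <>(p | ~~p). Evaluate φ at each world:
  a (successors {a, b, f}): φ is false.
  b (successors {b, e}): φ is true.
  c (successors {c, d}): φ is false.
  d (successors {d, e}): φ is true.
  e (successors {d, e}): φ is true.
  f (successors {a, b, f}): φ is false.
For instance, at e:
  At e: <>(p | ~~p) requires p | ~~p at some successor in {d, e}.
    p | ~~p holds at e, so <>(p | ~~p) is true at e.
Satisfying worlds: {b, d, e}

b, d, e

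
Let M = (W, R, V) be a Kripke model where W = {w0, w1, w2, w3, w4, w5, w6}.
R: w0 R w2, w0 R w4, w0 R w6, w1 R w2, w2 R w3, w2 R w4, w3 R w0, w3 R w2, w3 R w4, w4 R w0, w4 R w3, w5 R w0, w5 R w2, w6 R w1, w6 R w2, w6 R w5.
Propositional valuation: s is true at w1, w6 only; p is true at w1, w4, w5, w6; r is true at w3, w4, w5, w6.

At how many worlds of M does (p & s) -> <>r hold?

Let φ = (p & s) -> <>r. Evaluate φ at each world:
  w0 (successors {w2, w4, w6}): φ is true.
  w1 (successors {w2}): φ is false.
  w2 (successors {w3, w4}): φ is true.
  w3 (successors {w0, w2, w4}): φ is true.
  w4 (successors {w0, w3}): φ is true.
  w5 (successors {w0, w2}): φ is true.
  w6 (successors {w1, w2, w5}): φ is true.
For instance, at w2:
  At w2: p & s is false, <>r is true, so (p & s) -> <>r is true.
    At w2: <>r requires r at some successor in {w3, w4}.
      r holds at w3, so <>r is true at w2.
Satisfying worlds: {w0, w2, w3, w4, w5, w6}

6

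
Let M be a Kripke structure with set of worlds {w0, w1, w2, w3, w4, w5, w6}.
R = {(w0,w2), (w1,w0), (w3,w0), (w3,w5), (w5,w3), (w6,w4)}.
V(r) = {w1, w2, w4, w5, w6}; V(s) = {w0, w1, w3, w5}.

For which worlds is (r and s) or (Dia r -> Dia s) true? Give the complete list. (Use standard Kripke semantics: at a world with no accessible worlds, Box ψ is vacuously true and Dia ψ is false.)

w1, w2, w3, w4, w5

Let φ = (r and s) or (Dia r -> Dia s). Evaluate φ at each world:
  w0 (successors {w2}): φ is false.
  w1 (successors {w0}): φ is true.
  w2 (successors ∅): φ is true.
  w3 (successors {w0, w5}): φ is true.
  w4 (successors ∅): φ is true.
  w5 (successors {w3}): φ is true.
  w6 (successors {w4}): φ is false.
For instance, at w6:
  At w6: r and s is false, Dia r -> Dia s is false, so (r and s) or (Dia r -> Dia s) is false.
    At w6: Dia r is true, Dia s is false, so Dia r -> Dia s is false.
      At w6: Dia r requires r at some successor in {w4}.
        r holds at w4, so Dia r is true at w6.
      At w6: Dia s requires s at some successor in {w4}.
        At w4: s is false.
      So Dia s is false at w6.
Satisfying worlds: {w1, w2, w3, w4, w5}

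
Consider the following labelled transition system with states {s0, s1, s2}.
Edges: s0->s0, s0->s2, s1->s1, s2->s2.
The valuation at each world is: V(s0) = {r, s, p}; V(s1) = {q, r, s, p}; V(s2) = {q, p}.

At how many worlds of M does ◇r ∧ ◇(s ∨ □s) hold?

2

Let φ = ◇r ∧ ◇(s ∨ □s). Evaluate φ at each world:
  s0 (successors {s0, s2}): φ is true.
  s1 (successors {s1}): φ is true.
  s2 (successors {s2}): φ is false.
For instance, at s0:
  At s0: ◇r is true, ◇(s ∨ □s) is true, so ◇r ∧ ◇(s ∨ □s) is true.
    At s0: ◇r requires r at some successor in {s0, s2}.
      r holds at s0, so ◇r is true at s0.
    At s0: ◇(s ∨ □s) requires s ∨ □s at some successor in {s0, s2}.
      s ∨ □s holds at s0, so ◇(s ∨ □s) is true at s0.
Satisfying worlds: {s0, s1}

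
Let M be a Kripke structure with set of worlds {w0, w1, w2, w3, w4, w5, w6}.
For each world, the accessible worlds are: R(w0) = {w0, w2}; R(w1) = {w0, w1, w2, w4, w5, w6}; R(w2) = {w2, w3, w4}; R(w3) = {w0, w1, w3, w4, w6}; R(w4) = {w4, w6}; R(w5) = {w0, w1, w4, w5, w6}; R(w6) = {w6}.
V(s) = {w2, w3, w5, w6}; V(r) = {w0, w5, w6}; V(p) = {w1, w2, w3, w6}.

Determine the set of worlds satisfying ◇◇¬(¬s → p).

Let φ = ◇◇¬(¬s → p). Evaluate φ at each world:
  w0 (successors {w0, w2}): φ is true.
  w1 (successors {w0, w1, w2, w4, w5, w6}): φ is true.
  w2 (successors {w2, w3, w4}): φ is true.
  w3 (successors {w0, w1, w3, w4, w6}): φ is true.
  w4 (successors {w4, w6}): φ is true.
  w5 (successors {w0, w1, w4, w5, w6}): φ is true.
  w6 (successors {w6}): φ is false.
For instance, at w1:
  At w1: ◇◇¬(¬s → p) requires ◇¬(¬s → p) at some successor in {w0, w1, w2, w4, w5, w6}.
    ◇¬(¬s → p) holds at w0, so ◇◇¬(¬s → p) is true at w1.
      At w0: ◇¬(¬s → p) requires ¬(¬s → p) at some successor in {w0, w2}.
        ¬(¬s → p) holds at w0, so ◇¬(¬s → p) is true at w0.
Satisfying worlds: {w0, w1, w2, w3, w4, w5}

w0, w1, w2, w3, w4, w5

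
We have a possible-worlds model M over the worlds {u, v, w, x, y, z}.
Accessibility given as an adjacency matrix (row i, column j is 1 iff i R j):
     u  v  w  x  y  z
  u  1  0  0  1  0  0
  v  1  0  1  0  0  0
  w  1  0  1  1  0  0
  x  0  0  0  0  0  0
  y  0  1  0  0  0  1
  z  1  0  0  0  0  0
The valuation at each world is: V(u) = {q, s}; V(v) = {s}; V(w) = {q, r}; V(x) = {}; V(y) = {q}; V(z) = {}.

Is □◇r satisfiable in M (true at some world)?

Recall that □ψ holds at a world iff ψ holds at every accessible world, and ◇ψ holds iff ψ holds at some accessible world.
Let φ = □◇r. Evaluate φ at each world:
  u (successors {u, x}): φ is false.
  v (successors {u, w}): φ is false.
  w (successors {u, w, x}): φ is false.
  x (successors ∅): φ is true.
  y (successors {v, z}): φ is false.
  z (successors {u}): φ is false.
Detail at x (witness):
  At x: no accessible worlds, so □◇r holds vacuously.

Yes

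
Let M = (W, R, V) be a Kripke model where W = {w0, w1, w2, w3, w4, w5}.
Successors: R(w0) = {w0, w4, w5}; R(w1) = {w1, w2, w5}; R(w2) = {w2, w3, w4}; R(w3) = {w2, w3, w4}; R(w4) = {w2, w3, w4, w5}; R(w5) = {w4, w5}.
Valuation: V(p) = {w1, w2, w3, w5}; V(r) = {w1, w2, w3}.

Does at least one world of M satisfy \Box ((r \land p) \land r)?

No

Let φ = \Box ((r \land p) \land r). Evaluate φ at each world:
  w0 (successors {w0, w4, w5}): φ is false.
  w1 (successors {w1, w2, w5}): φ is false.
  w2 (successors {w2, w3, w4}): φ is false.
  w3 (successors {w2, w3, w4}): φ is false.
  w4 (successors {w2, w3, w4, w5}): φ is false.
  w5 (successors {w4, w5}): φ is false.
For instance, at w0:
  At w0: \Box ((r \land p) \land r) requires (r \land p) \land r at every successor {w0, w4, w5}.
    (r \land p) \land r fails at w0, so \Box ((r \land p) \land r) is false at w0.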